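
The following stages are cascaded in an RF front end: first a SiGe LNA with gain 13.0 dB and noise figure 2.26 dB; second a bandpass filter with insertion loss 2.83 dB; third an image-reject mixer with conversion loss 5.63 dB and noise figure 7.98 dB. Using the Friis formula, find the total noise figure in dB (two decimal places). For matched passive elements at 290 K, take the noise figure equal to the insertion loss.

Convert to linear (a loss of L dB is a gain of −L dB): F_i = 10^(NF_i/10), G_i = 10^(G_i,dB/10)
  Stage 1: F_1 = 10^(2.26/10) = 1.683, G_1 = 10^(13.0/10) = 19.95
  Stage 2: F_2 = 10^(2.83/10) = 1.919, G_2 = 10^(−2.83/10) = 0.5212
  Stage 3: F_3 = 10^(7.98/10) = 6.281, G_3 = 10^(−5.63/10) = 0.2735
Friis cascade:
  F = 1.683 + (1.919 − 1)/19.95 + (6.281 − 1)/10.40 = 2.237
NF = 10 log₁₀(2.237) = 3.50 dB

3.50 dB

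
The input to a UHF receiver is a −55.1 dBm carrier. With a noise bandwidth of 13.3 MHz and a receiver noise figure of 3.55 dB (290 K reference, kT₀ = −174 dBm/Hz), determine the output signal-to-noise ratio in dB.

44.1 dB

Noise floor: N = −174 + 10 log₁₀(B) + NF
10 log₁₀(1.33×10⁷) = 71.24 dB
N = −174 + 71.24 + 3.55 = −99.21 dBm
SNR = P_sig − N = −55.1 − (−99.21) = 44.11 dB → 44.1 dB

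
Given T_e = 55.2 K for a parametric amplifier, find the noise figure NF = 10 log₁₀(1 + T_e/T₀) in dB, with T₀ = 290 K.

0.757 dB

F = 1 + T_e/T₀ = 1 + 55.2/290 = 1.19034
NF = 10 log₁₀(1.19034) = 0.757 dB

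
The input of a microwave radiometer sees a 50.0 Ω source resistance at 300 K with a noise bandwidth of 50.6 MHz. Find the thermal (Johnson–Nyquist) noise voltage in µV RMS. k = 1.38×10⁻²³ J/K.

V_n = √(4kTRB)
4kTRB = 4 × 1.38×10⁻²³ × 300 × 5.00×10¹ × 5.06×10⁷ = 4.19×10⁻¹¹ V²
V_n = √(4.19×10⁻¹¹) = 6.47×10⁻⁶ V = 6.47 µV

6.47 µV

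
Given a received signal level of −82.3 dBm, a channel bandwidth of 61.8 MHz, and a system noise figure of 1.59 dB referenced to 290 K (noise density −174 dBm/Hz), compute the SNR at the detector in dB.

Noise floor: N = −174 + 10 log₁₀(B) + NF
10 log₁₀(6.18×10⁷) = 77.91 dB
N = −174 + 77.91 + 1.59 = −94.50 dBm
SNR = P_sig − N = −82.3 − (−94.50) = 12.20 dB → 12.2 dB

12.2 dB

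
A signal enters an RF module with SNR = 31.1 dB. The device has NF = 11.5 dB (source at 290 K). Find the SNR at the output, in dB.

By definition F = SNR_in/SNR_out, so in dB: SNR_out = SNR_in − NF
SNR_out = 31.1 − 11.5 = 19.6 dB

19.6 dB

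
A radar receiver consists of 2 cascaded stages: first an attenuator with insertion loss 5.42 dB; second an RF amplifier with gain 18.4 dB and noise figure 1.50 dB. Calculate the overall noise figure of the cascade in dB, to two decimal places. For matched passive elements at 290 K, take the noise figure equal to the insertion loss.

6.92 dB

Convert to linear (a loss of L dB is a gain of −L dB): F_i = 10^(NF_i/10), G_i = 10^(G_i,dB/10)
  Stage 1: F_1 = 10^(5.42/10) = 3.483, G_1 = 10^(−5.42/10) = 0.2871
  Stage 2: F_2 = 10^(1.50/10) = 1.413, G_2 = 10^(18.4/10) = 69.18
Friis cascade:
  F = 3.483 + (1.413 − 1)/0.2871 = 4.920
NF = 10 log₁₀(4.920) = 6.92 dB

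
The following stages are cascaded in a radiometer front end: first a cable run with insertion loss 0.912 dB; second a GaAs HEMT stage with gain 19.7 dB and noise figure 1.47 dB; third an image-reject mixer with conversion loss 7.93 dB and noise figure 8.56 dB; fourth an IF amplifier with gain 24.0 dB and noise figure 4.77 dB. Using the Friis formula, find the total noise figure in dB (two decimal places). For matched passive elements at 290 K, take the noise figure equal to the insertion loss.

Convert to linear (a loss of L dB is a gain of −L dB): F_i = 10^(NF_i/10), G_i = 10^(G_i,dB/10)
  Stage 1: F_1 = 10^(0.912/10) = 1.234, G_1 = 10^(−0.912/10) = 0.8106
  Stage 2: F_2 = 10^(1.47/10) = 1.403, G_2 = 10^(19.7/10) = 93.33
  Stage 3: F_3 = 10^(8.56/10) = 7.178, G_3 = 10^(−7.93/10) = 0.1611
  Stage 4: F_4 = 10^(4.77/10) = 2.999, G_4 = 10^(24.0/10) = 251.2
Friis cascade:
  F = 1.234 + (1.403 − 1)/0.8106 + (7.178 − 1)/75.65 + (2.999 − 1)/12.18 = 1.976
NF = 10 log₁₀(1.976) = 2.96 dB

2.96 dB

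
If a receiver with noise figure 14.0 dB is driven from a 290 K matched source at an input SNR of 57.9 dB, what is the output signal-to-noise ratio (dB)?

43.9 dB

By definition F = SNR_in/SNR_out, so in dB: SNR_out = SNR_in − NF
SNR_out = 57.9 − 14.0 = 43.9 dB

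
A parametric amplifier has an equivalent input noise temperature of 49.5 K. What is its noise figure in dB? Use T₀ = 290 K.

0.684 dB

F = 1 + T_e/T₀ = 1 + 49.5/290 = 1.17069
NF = 10 log₁₀(1.17069) = 0.684 dB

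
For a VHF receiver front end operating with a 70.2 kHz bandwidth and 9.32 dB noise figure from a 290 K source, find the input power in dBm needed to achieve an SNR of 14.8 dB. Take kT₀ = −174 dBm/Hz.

−101.4 dBm

Sensitivity = −174 + 10 log₁₀(B) + NF + SNR_min
= −174 + 48.46 + 9.32 + 14.8
= −101.42 dBm → −101.4 dBm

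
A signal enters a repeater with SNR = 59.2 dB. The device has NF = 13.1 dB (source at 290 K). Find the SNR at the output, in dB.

By definition F = SNR_in/SNR_out, so in dB: SNR_out = SNR_in − NF
SNR_out = 59.2 − 13.1 = 46.1 dB

46.1 dB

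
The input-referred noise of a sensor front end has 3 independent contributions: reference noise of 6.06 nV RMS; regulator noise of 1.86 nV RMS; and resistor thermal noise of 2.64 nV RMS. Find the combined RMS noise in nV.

Uncorrelated sources add in power (mean-square): V_tot = √(ΣV_i²)
V_tot = √[(6.06×10⁻⁹)² + (1.86×10⁻⁹)² + (2.64×10⁻⁹)²] = 6.87×10⁻⁹ V = 6.87 nV

6.87 nV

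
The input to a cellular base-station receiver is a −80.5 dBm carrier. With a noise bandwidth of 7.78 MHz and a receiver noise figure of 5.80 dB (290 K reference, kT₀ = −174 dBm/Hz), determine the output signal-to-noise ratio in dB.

Noise floor: N = −174 + 10 log₁₀(B) + NF
10 log₁₀(7.78×10⁶) = 68.91 dB
N = −174 + 68.91 + 5.80 = −99.29 dBm
SNR = P_sig − N = −80.5 − (−99.29) = 18.79 dB → 18.8 dB

18.8 dB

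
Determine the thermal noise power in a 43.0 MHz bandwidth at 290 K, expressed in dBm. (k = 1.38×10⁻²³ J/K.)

P_n = kTB = 1.38×10⁻²³ × 290 × 4.30×10⁷ = 1.72×10⁻¹³ W
In dBm: 10 log₁₀(1.72×10⁻¹³ / 10⁻³) = −97.6 dBm

−97.6 dBm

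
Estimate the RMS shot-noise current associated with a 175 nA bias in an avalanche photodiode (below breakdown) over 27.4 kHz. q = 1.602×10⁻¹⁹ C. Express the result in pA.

I_n = √(2qI·B)
2qI·B = 2 × 1.602×10⁻¹⁹ × 1.75×10⁻⁷ × 2.74×10⁴ = 1.54×10⁻²¹ A²
I_n = √(1.54×10⁻²¹) = 3.92×10⁻¹¹ A = 39.2 pA

39.2 pA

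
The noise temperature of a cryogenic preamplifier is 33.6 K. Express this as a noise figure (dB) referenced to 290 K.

0.476 dB

F = 1 + T_e/T₀ = 1 + 33.6/290 = 1.11586
NF = 10 log₁₀(1.11586) = 0.476 dB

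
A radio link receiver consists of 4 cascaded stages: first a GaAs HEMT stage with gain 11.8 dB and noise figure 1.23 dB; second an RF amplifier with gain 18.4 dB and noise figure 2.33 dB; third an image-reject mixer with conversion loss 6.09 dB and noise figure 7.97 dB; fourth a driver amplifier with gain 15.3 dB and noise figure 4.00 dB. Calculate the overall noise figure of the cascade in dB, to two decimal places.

1.42 dB

Convert to linear (a loss of L dB is a gain of −L dB): F_i = 10^(NF_i/10), G_i = 10^(G_i,dB/10)
  Stage 1: F_1 = 10^(1.23/10) = 1.327, G_1 = 10^(11.8/10) = 15.14
  Stage 2: F_2 = 10^(2.33/10) = 1.710, G_2 = 10^(18.4/10) = 69.18
  Stage 3: F_3 = 10^(7.97/10) = 6.266, G_3 = 10^(−6.09/10) = 0.2460
  Stage 4: F_4 = 10^(4.00/10) = 2.512, G_4 = 10^(15.3/10) = 33.88
Friis cascade:
  F = 1.327 + (1.710 − 1)/15.14 + (6.266 − 1)/1047 + (2.512 − 1)/257.6 = 1.385
NF = 10 log₁₀(1.385) = 1.42 dB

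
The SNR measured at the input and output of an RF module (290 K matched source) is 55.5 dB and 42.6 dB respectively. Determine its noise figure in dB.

12.9 dB

NF (dB) = SNR_in(dB) − SNR_out(dB) when the source is at T₀
NF = 55.5 − 42.6 = 12.9 dB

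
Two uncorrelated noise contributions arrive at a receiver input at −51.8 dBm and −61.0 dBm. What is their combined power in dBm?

−51.3 dBm

Convert to linear, add, convert back:
P₁ = 6.61×10⁻⁹ W, P₂ = 7.94×10⁻¹⁰ W
P_tot = 7.40×10⁻⁹ W → 10 log₁₀(P_tot / 10⁻³) = −51.3 dBm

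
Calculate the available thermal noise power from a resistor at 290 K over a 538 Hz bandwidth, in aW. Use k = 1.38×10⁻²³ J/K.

P_n = kTB = 1.38×10⁻²³ × 290 × 5.38×10² = 2.15×10⁻¹⁸ W = 2.15 aW

2.15 aW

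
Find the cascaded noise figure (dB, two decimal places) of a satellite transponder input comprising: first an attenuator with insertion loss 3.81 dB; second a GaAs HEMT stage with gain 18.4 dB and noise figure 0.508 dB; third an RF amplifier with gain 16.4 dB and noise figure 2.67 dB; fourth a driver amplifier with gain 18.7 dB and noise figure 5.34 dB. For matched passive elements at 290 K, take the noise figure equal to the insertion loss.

4.37 dB

Convert to linear (a loss of L dB is a gain of −L dB): F_i = 10^(NF_i/10), G_i = 10^(G_i,dB/10)
  Stage 1: F_1 = 10^(3.81/10) = 2.404, G_1 = 10^(−3.81/10) = 0.4159
  Stage 2: F_2 = 10^(0.508/10) = 1.124, G_2 = 10^(18.4/10) = 69.18
  Stage 3: F_3 = 10^(2.67/10) = 1.849, G_3 = 10^(16.4/10) = 43.65
  Stage 4: F_4 = 10^(5.34/10) = 3.420, G_4 = 10^(18.7/10) = 74.13
Friis cascade:
  F = 2.404 + (1.124 − 1)/0.4159 + (1.849 − 1)/28.77 + (3.420 − 1)/1256 = 2.734
NF = 10 log₁₀(2.734) = 4.37 dB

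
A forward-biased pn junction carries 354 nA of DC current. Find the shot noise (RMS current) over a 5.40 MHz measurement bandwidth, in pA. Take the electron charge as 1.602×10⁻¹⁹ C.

I_n = √(2qI·B)
2qI·B = 2 × 1.602×10⁻¹⁹ × 3.54×10⁻⁷ × 5.40×10⁶ = 6.12×10⁻¹⁹ A²
I_n = √(6.12×10⁻¹⁹) = 7.83×10⁻¹⁰ A = 783 pA

783 pA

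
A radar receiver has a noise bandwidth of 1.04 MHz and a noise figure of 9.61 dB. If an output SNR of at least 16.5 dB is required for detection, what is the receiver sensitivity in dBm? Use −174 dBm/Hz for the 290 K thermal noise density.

−87.7 dBm

Sensitivity = −174 + 10 log₁₀(B) + NF + SNR_min
= −174 + 60.17 + 9.61 + 16.5
= −87.72 dBm → −87.7 dBm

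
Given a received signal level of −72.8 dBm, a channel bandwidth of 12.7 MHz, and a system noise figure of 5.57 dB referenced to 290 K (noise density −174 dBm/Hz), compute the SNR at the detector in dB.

24.6 dB

Noise floor: N = −174 + 10 log₁₀(B) + NF
10 log₁₀(1.27×10⁷) = 71.04 dB
N = −174 + 71.04 + 5.57 = −97.39 dBm
SNR = P_sig − N = −72.8 − (−97.39) = 24.59 dB → 24.6 dB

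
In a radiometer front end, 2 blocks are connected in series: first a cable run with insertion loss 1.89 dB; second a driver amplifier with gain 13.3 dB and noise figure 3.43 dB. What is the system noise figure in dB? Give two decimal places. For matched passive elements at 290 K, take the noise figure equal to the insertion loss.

5.32 dB

Convert to linear (a loss of L dB is a gain of −L dB): F_i = 10^(NF_i/10), G_i = 10^(G_i,dB/10)
  Stage 1: F_1 = 10^(1.89/10) = 1.545, G_1 = 10^(−1.89/10) = 0.6471
  Stage 2: F_2 = 10^(3.43/10) = 2.203, G_2 = 10^(13.3/10) = 21.38
Friis cascade:
  F = 1.545 + (2.203 − 1)/0.6471 = 3.404
NF = 10 log₁₀(3.404) = 5.32 dB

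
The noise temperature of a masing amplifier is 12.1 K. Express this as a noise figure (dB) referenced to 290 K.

0.178 dB

F = 1 + T_e/T₀ = 1 + 12.1/290 = 1.04172
NF = 10 log₁₀(1.04172) = 0.178 dB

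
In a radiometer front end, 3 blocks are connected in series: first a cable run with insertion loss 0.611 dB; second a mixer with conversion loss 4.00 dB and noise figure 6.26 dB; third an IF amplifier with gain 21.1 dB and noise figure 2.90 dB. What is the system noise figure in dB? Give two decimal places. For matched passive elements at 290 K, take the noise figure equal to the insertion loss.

Convert to linear (a loss of L dB is a gain of −L dB): F_i = 10^(NF_i/10), G_i = 10^(G_i,dB/10)
  Stage 1: F_1 = 10^(0.611/10) = 1.151, G_1 = 10^(−0.611/10) = 0.8688
  Stage 2: F_2 = 10^(6.26/10) = 4.227, G_2 = 10^(−4.00/10) = 0.3981
  Stage 3: F_3 = 10^(2.90/10) = 1.950, G_3 = 10^(21.1/10) = 128.8
Friis cascade:
  F = 1.151 + (4.227 − 1)/0.8688 + (1.950 − 1)/0.3459 = 7.612
NF = 10 log₁₀(7.612) = 8.81 dB

8.81 dB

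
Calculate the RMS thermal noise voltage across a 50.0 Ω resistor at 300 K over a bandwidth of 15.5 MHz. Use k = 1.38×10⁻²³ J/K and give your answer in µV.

V_n = √(4kTRB)
4kTRB = 4 × 1.38×10⁻²³ × 300 × 5.00×10¹ × 1.55×10⁷ = 1.28×10⁻¹¹ V²
V_n = √(1.28×10⁻¹¹) = 3.58×10⁻⁶ V = 3.58 µV

3.58 µV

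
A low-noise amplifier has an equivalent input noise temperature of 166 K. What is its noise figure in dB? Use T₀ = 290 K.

F = 1 + T_e/T₀ = 1 + 166/290 = 1.57241
NF = 10 log₁₀(1.57241) = 1.97 dB

1.97 dB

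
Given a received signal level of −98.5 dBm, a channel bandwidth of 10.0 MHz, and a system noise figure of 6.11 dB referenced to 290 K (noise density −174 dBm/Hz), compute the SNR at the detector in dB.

−0.6 dB

Noise floor: N = −174 + 10 log₁₀(B) + NF
10 log₁₀(1.00×10⁷) = 70 dB
N = −174 + 70 + 6.11 = −97.89 dBm
SNR = P_sig − N = −98.5 − (−97.89) = −0.61 dB → −0.6 dB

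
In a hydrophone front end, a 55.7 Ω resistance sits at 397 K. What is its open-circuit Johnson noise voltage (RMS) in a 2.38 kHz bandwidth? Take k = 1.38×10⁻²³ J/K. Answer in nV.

V_n = √(4kTRB)
4kTRB = 4 × 1.38×10⁻²³ × 397 × 5.57×10¹ × 2.38×10³ = 2.91×10⁻¹⁵ V²
V_n = √(2.91×10⁻¹⁵) = 5.39×10⁻⁸ V = 53.9 nV

53.9 nV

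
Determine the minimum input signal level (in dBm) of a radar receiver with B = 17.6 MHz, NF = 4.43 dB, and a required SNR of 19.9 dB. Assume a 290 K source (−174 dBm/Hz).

−77.2 dBm

Sensitivity = −174 + 10 log₁₀(B) + NF + SNR_min
= −174 + 72.46 + 4.43 + 19.9
= −77.21 dBm → −77.2 dBm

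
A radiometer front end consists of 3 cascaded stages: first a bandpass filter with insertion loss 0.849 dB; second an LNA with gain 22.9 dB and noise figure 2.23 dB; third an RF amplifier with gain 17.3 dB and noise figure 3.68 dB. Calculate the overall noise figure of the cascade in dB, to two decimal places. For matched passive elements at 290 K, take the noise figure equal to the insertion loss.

3.10 dB

Convert to linear (a loss of L dB is a gain of −L dB): F_i = 10^(NF_i/10), G_i = 10^(G_i,dB/10)
  Stage 1: F_1 = 10^(0.849/10) = 1.216, G_1 = 10^(−0.849/10) = 0.8224
  Stage 2: F_2 = 10^(2.23/10) = 1.671, G_2 = 10^(22.9/10) = 195.0
  Stage 3: F_3 = 10^(3.68/10) = 2.333, G_3 = 10^(17.3/10) = 53.70
Friis cascade:
  F = 1.216 + (1.671 − 1)/0.8224 + (2.333 − 1)/160.4 = 2.040
NF = 10 log₁₀(2.040) = 3.10 dB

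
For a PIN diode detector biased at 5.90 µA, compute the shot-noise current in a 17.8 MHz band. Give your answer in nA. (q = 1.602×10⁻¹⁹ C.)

I_n = √(2qI·B)
2qI·B = 2 × 1.602×10⁻¹⁹ × 5.90×10⁻⁶ × 1.78×10⁷ = 3.36×10⁻¹⁷ A²
I_n = √(3.36×10⁻¹⁷) = 5.80×10⁻⁹ A = 5.80 nA

5.80 nA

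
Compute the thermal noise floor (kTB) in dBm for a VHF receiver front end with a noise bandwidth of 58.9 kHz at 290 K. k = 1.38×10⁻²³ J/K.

P_n = kTB = 1.38×10⁻²³ × 290 × 5.89×10⁴ = 2.36×10⁻¹⁶ W
In dBm: 10 log₁₀(2.36×10⁻¹⁶ / 10⁻³) = −126.3 dBm

−126.3 dBm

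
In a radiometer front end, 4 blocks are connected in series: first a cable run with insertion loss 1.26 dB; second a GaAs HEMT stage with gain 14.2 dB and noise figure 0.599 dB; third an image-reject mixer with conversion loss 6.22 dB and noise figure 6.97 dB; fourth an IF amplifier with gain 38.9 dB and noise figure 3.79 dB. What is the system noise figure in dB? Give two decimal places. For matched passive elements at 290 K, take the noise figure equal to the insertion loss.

3.08 dB

Convert to linear (a loss of L dB is a gain of −L dB): F_i = 10^(NF_i/10), G_i = 10^(G_i,dB/10)
  Stage 1: F_1 = 10^(1.26/10) = 1.337, G_1 = 10^(−1.26/10) = 0.7482
  Stage 2: F_2 = 10^(0.599/10) = 1.148, G_2 = 10^(14.2/10) = 26.30
  Stage 3: F_3 = 10^(6.97/10) = 4.977, G_3 = 10^(−6.22/10) = 0.2388
  Stage 4: F_4 = 10^(3.79/10) = 2.393, G_4 = 10^(38.9/10) = 7762
Friis cascade:
  F = 1.337 + (1.148 − 1)/0.7482 + (4.977 − 1)/19.68 + (2.393 − 1)/4.699 = 2.033
NF = 10 log₁₀(2.033) = 3.08 dB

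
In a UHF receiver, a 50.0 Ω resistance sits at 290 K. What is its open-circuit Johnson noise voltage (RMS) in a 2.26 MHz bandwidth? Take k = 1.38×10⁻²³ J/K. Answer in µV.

1.34 µV

V_n = √(4kTRB)
4kTRB = 4 × 1.38×10⁻²³ × 290 × 5.00×10¹ × 2.26×10⁶ = 1.81×10⁻¹² V²
V_n = √(1.81×10⁻¹²) = 1.34×10⁻⁶ V = 1.34 µV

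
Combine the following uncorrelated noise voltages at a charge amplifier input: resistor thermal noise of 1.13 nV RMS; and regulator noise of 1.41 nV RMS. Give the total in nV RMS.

1.81 nV

Uncorrelated sources add in power (mean-square): V_tot = √(ΣV_i²)
V_tot = √[(1.13×10⁻⁹)² + (1.41×10⁻⁹)²] = 1.81×10⁻⁹ V = 1.81 nV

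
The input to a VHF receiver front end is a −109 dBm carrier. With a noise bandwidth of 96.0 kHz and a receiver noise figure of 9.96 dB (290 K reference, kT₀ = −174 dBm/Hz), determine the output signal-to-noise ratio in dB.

5.2 dB

Noise floor: N = −174 + 10 log₁₀(B) + NF
10 log₁₀(9.60×10⁴) = 49.82 dB
N = −174 + 49.82 + 9.96 = −114.22 dBm
SNR = P_sig − N = −109 − (−114.22) = 5.22 dB → 5.2 dB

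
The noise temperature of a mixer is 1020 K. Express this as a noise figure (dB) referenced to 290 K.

6.55 dB

F = 1 + T_e/T₀ = 1 + 1020/290 = 4.51724
NF = 10 log₁₀(4.51724) = 6.55 dB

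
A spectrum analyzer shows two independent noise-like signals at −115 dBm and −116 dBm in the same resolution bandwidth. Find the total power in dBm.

−112.5 dBm

Convert to linear, add, convert back:
P₁ = 3.16×10⁻¹⁵ W, P₂ = 2.51×10⁻¹⁵ W
P_tot = 5.67×10⁻¹⁵ W → 10 log₁₀(P_tot / 10⁻³) = −112.5 dBm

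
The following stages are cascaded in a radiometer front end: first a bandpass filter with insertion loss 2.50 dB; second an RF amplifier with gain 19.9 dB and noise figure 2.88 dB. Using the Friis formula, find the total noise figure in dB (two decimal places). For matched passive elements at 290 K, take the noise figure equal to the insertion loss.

Convert to linear (a loss of L dB is a gain of −L dB): F_i = 10^(NF_i/10), G_i = 10^(G_i,dB/10)
  Stage 1: F_1 = 10^(2.50/10) = 1.778, G_1 = 10^(−2.50/10) = 0.5623
  Stage 2: F_2 = 10^(2.88/10) = 1.941, G_2 = 10^(19.9/10) = 97.72
Friis cascade:
  F = 1.778 + (1.941 − 1)/0.5623 = 3.451
NF = 10 log₁₀(3.451) = 5.38 dB

5.38 dB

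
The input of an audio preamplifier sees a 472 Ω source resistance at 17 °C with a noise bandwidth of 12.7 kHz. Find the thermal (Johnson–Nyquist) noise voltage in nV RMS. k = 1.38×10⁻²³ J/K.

T = 17 °C + 273.15 = 290.15 K
V_n = √(4kTRB)
4kTRB = 4 × 1.38×10⁻²³ × 290.15 × 4.72×10² × 1.27×10⁴ = 9.60×10⁻¹⁴ V²
V_n = √(9.60×10⁻¹⁴) = 3.10×10⁻⁷ V = 310 nV

310 nV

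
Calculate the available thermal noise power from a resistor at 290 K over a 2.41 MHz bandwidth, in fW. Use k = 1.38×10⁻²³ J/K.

P_n = kTB = 1.38×10⁻²³ × 290 × 2.41×10⁶ = 9.64×10⁻¹⁵ W = 9.64 fW

9.64 fW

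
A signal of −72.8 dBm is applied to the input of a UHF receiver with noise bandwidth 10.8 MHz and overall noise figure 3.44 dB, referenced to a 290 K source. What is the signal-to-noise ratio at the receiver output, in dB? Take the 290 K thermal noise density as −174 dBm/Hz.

27.4 dB

Noise floor: N = −174 + 10 log₁₀(B) + NF
10 log₁₀(1.08×10⁷) = 70.33 dB
N = −174 + 70.33 + 3.44 = −100.23 dBm
SNR = P_sig − N = −72.8 − (−100.23) = 27.43 dB → 27.4 dB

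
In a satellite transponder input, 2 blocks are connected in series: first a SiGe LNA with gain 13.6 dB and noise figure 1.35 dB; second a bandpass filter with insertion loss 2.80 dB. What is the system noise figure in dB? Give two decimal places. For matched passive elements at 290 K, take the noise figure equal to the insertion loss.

Convert to linear (a loss of L dB is a gain of −L dB): F_i = 10^(NF_i/10), G_i = 10^(G_i,dB/10)
  Stage 1: F_1 = 10^(1.35/10) = 1.365, G_1 = 10^(13.6/10) = 22.91
  Stage 2: F_2 = 10^(2.80/10) = 1.905, G_2 = 10^(−2.80/10) = 0.5248
Friis cascade:
  F = 1.365 + (1.905 − 1)/22.91 = 1.404
NF = 10 log₁₀(1.404) = 1.47 dB

1.47 dB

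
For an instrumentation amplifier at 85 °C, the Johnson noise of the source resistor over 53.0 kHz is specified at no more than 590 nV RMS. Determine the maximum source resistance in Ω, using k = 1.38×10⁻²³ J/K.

332 Ω

T = 85 °C + 273.15 = 358.15 K
Johnson–Nyquist: V_n = √(4kTRB) ⇒ R = V_n² / (4kTB)
4kTB = 4 × 1.38×10⁻²³ × 358.15 × 5.30×10⁴ = 1.05×10⁻¹⁵
R = (5.90×10⁻⁷)² / 1.05×10⁻¹⁵ = 3.32×10² Ω = 332 Ω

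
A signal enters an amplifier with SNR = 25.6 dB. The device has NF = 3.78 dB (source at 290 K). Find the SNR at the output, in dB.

21.82 dB

By definition F = SNR_in/SNR_out, so in dB: SNR_out = SNR_in − NF
SNR_out = 25.6 − 3.78 = 21.82 dB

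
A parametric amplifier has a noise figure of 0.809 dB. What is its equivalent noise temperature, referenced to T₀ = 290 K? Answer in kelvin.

59.4 K

F = 10^(0.809/10) = 1.20476
T_e = (F − 1)·T₀ = (1.20476 − 1) × 290 = 59.4 K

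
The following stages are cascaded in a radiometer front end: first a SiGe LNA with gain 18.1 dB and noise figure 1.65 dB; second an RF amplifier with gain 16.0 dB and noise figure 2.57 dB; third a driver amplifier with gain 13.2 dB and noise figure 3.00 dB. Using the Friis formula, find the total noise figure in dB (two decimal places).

1.69 dB

Convert to linear (a loss of L dB is a gain of −L dB): F_i = 10^(NF_i/10), G_i = 10^(G_i,dB/10)
  Stage 1: F_1 = 10^(1.65/10) = 1.462, G_1 = 10^(18.1/10) = 64.57
  Stage 2: F_2 = 10^(2.57/10) = 1.807, G_2 = 10^(16.0/10) = 39.81
  Stage 3: F_3 = 10^(3.00/10) = 1.995, G_3 = 10^(13.2/10) = 20.89
Friis cascade:
  F = 1.462 + (1.807 − 1)/64.57 + (1.995 − 1)/2570 = 1.475
NF = 10 log₁₀(1.475) = 1.69 dB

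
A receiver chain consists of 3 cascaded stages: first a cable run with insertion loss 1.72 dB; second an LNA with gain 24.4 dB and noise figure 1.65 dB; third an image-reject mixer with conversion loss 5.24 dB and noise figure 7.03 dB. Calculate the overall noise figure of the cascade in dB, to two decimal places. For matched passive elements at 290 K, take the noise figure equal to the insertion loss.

3.41 dB

Convert to linear (a loss of L dB is a gain of −L dB): F_i = 10^(NF_i/10), G_i = 10^(G_i,dB/10)
  Stage 1: F_1 = 10^(1.72/10) = 1.486, G_1 = 10^(−1.72/10) = 0.6730
  Stage 2: F_2 = 10^(1.65/10) = 1.462, G_2 = 10^(24.4/10) = 275.4
  Stage 3: F_3 = 10^(7.03/10) = 5.047, G_3 = 10^(−5.24/10) = 0.2992
Friis cascade:
  F = 1.486 + (1.462 − 1)/0.6730 + (5.047 − 1)/185.4 = 2.195
NF = 10 log₁₀(2.195) = 3.41 dB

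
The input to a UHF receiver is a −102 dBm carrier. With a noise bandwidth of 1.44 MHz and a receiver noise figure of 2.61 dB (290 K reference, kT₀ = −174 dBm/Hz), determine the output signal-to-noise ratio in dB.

7.8 dB

Noise floor: N = −174 + 10 log₁₀(B) + NF
10 log₁₀(1.44×10⁶) = 61.58 dB
N = −174 + 61.58 + 2.61 = −109.81 dBm
SNR = P_sig − N = −102 − (−109.81) = 7.81 dB → 7.8 dB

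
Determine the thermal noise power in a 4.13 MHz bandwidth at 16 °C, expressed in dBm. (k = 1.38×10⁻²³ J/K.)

T = 16 °C + 273.15 = 289.15 K
P_n = kTB = 1.38×10⁻²³ × 289.15 × 4.13×10⁶ = 1.65×10⁻¹⁴ W
In dBm: 10 log₁₀(1.65×10⁻¹⁴ / 10⁻³) = −107.8 dBm

−107.8 dBm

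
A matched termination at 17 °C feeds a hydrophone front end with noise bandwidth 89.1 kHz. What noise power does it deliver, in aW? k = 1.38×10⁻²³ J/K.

357 aW

T = 17 °C + 273.15 = 290.15 K
P_n = kTB = 1.38×10⁻²³ × 290.15 × 8.91×10⁴ = 3.57×10⁻¹⁶ W = 357 aW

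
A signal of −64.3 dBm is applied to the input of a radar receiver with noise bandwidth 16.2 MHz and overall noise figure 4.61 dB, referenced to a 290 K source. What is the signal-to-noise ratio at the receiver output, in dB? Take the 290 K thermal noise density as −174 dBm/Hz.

33.0 dB

Noise floor: N = −174 + 10 log₁₀(B) + NF
10 log₁₀(1.62×10⁷) = 72.1 dB
N = −174 + 72.1 + 4.61 = −97.29 dBm
SNR = P_sig − N = −64.3 − (−97.29) = 32.99 dB → 33.0 dB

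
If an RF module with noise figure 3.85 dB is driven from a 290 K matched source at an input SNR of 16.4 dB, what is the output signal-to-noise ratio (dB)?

By definition F = SNR_in/SNR_out, so in dB: SNR_out = SNR_in − NF
SNR_out = 16.4 − 3.85 = 12.55 dB

12.55 dB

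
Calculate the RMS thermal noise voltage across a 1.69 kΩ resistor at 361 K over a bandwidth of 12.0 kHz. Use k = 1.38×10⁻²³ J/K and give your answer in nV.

636 nV

V_n = √(4kTRB)
4kTRB = 4 × 1.38×10⁻²³ × 361 × 1.69×10³ × 1.20×10⁴ = 4.04×10⁻¹³ V²
V_n = √(4.04×10⁻¹³) = 6.36×10⁻⁷ V = 636 nV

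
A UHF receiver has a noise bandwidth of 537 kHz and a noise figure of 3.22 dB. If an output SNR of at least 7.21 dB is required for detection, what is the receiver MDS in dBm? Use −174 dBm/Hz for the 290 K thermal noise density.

−106.3 dBm

Sensitivity = −174 + 10 log₁₀(B) + NF + SNR_min
= −174 + 57.3 + 3.22 + 7.21
= −106.27 dBm → −106.3 dBm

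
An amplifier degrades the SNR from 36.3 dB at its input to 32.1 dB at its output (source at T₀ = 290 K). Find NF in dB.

NF (dB) = SNR_in(dB) − SNR_out(dB) when the source is at T₀
NF = 36.3 − 32.1 = 4.2 dB

4.2 dB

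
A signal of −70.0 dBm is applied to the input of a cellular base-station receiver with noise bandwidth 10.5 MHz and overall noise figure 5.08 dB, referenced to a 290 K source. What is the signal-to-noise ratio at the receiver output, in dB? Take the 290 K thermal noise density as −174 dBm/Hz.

28.7 dB

Noise floor: N = −174 + 10 log₁₀(B) + NF
10 log₁₀(1.05×10⁷) = 70.21 dB
N = −174 + 70.21 + 5.08 = −98.71 dBm
SNR = P_sig − N = −70.0 − (−98.71) = 28.71 dB → 28.7 dB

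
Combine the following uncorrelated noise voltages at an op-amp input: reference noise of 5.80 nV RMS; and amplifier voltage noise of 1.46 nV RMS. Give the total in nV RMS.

5.98 nV

Uncorrelated sources add in power (mean-square): V_tot = √(ΣV_i²)
V_tot = √[(5.80×10⁻⁹)² + (1.46×10⁻⁹)²] = 5.98×10⁻⁹ V = 5.98 nV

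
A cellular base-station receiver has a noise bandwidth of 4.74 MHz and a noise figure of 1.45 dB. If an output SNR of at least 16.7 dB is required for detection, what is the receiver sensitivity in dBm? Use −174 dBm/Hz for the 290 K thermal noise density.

Sensitivity = −174 + 10 log₁₀(B) + NF + SNR_min
= −174 + 66.76 + 1.45 + 16.7
= −89.09 dBm → −89.1 dBm

−89.1 dBm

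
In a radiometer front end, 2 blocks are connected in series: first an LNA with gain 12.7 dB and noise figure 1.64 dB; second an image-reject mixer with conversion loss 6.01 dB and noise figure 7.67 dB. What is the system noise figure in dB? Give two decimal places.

2.35 dB

Convert to linear (a loss of L dB is a gain of −L dB): F_i = 10^(NF_i/10), G_i = 10^(G_i,dB/10)
  Stage 1: F_1 = 10^(1.64/10) = 1.459, G_1 = 10^(12.7/10) = 18.62
  Stage 2: F_2 = 10^(7.67/10) = 5.848, G_2 = 10^(−6.01/10) = 0.2506
Friis cascade:
  F = 1.459 + (5.848 − 1)/18.62 = 1.719
NF = 10 log₁₀(1.719) = 2.35 dB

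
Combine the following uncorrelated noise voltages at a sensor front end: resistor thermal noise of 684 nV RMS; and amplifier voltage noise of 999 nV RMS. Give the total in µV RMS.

1.21 µV

Uncorrelated sources add in power (mean-square): V_tot = √(ΣV_i²)
V_tot = √[(6.84×10⁻⁷)² + (9.99×10⁻⁷)²] = 1.21×10⁻⁶ V = 1.21 µV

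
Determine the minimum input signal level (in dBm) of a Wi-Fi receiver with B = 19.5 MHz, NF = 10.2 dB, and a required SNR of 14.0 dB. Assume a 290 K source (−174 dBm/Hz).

Sensitivity = −174 + 10 log₁₀(B) + NF + SNR_min
= −174 + 72.9 + 10.2 + 14.0
= −76.9 dBm → −76.9 dBm

−76.9 dBm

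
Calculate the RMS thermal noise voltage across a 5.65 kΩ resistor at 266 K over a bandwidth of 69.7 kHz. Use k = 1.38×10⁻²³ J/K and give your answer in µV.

V_n = √(4kTRB)
4kTRB = 4 × 1.38×10⁻²³ × 266 × 5.65×10³ × 6.97×10⁴ = 5.78×10⁻¹² V²
V_n = √(5.78×10⁻¹²) = 2.40×10⁻⁶ V = 2.40 µV

2.40 µV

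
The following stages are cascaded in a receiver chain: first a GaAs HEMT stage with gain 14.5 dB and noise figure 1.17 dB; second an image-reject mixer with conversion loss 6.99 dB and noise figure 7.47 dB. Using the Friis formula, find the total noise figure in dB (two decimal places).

1.68 dB

Convert to linear (a loss of L dB is a gain of −L dB): F_i = 10^(NF_i/10), G_i = 10^(G_i,dB/10)
  Stage 1: F_1 = 10^(1.17/10) = 1.309, G_1 = 10^(14.5/10) = 28.18
  Stage 2: F_2 = 10^(7.47/10) = 5.585, G_2 = 10^(−6.99/10) = 0.2000
Friis cascade:
  F = 1.309 + (5.585 − 1)/28.18 = 1.472
NF = 10 log₁₀(1.472) = 1.68 dB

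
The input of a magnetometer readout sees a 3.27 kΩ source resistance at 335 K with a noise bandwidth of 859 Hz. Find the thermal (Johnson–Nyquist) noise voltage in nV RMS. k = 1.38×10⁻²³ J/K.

V_n = √(4kTRB)
4kTRB = 4 × 1.38×10⁻²³ × 335 × 3.27×10³ × 8.59×10² = 5.19×10⁻¹⁴ V²
V_n = √(5.19×10⁻¹⁴) = 2.28×10⁻⁷ V = 228 nV

228 nV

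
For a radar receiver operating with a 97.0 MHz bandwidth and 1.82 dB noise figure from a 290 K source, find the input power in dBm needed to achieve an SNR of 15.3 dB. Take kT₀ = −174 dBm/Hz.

−77.0 dBm

Sensitivity = −174 + 10 log₁₀(B) + NF + SNR_min
= −174 + 79.87 + 1.82 + 15.3
= −77.01 dBm → −77.0 dBm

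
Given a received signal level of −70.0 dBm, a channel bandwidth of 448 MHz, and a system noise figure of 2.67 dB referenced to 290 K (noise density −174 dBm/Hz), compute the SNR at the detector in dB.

14.8 dB

Noise floor: N = −174 + 10 log₁₀(B) + NF
10 log₁₀(4.48×10⁸) = 86.51 dB
N = −174 + 86.51 + 2.67 = −84.82 dBm
SNR = P_sig − N = −70.0 − (−84.82) = 14.82 dB → 14.8 dB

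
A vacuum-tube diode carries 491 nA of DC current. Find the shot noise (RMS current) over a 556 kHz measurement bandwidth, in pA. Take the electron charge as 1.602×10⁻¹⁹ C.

296 pA

I_n = √(2qI·B)
2qI·B = 2 × 1.602×10⁻¹⁹ × 4.91×10⁻⁷ × 5.56×10⁵ = 8.75×10⁻²⁰ A²
I_n = √(8.75×10⁻²⁰) = 2.96×10⁻¹⁰ A = 296 pA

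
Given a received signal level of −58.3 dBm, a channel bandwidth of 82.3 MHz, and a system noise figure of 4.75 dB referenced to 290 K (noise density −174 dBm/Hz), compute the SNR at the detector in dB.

31.8 dB

Noise floor: N = −174 + 10 log₁₀(B) + NF
10 log₁₀(8.23×10⁷) = 79.15 dB
N = −174 + 79.15 + 4.75 = −90.10 dBm
SNR = P_sig − N = −58.3 − (−90.10) = 31.80 dB → 31.8 dB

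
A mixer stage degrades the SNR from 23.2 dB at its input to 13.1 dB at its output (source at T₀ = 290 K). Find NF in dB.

NF (dB) = SNR_in(dB) − SNR_out(dB) when the source is at T₀
NF = 23.2 − 13.1 = 10.1 dB

10.1 dB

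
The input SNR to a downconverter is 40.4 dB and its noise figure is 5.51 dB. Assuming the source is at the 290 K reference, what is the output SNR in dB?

By definition F = SNR_in/SNR_out, so in dB: SNR_out = SNR_in − NF
SNR_out = 40.4 − 5.51 = 34.89 dB

34.89 dB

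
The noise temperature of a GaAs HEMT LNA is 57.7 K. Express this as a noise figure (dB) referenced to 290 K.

F = 1 + T_e/T₀ = 1 + 57.7/290 = 1.19897
NF = 10 log₁₀(1.19897) = 0.788 dB

0.788 dB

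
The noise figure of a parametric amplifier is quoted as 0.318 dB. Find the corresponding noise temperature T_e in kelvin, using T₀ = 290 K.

F = 10^(0.318/10) = 1.07597
T_e = (F − 1)·T₀ = (1.07597 − 1) × 290 = 22.0 K

22.0 K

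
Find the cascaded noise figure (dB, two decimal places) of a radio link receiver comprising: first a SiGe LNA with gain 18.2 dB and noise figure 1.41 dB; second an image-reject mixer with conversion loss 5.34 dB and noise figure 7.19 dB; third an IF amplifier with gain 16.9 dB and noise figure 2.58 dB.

Convert to linear (a loss of L dB is a gain of −L dB): F_i = 10^(NF_i/10), G_i = 10^(G_i,dB/10)
  Stage 1: F_1 = 10^(1.41/10) = 1.384, G_1 = 10^(18.2/10) = 66.07
  Stage 2: F_2 = 10^(7.19/10) = 5.236, G_2 = 10^(−5.34/10) = 0.2924
  Stage 3: F_3 = 10^(2.58/10) = 1.811, G_3 = 10^(16.9/10) = 48.98
Friis cascade:
  F = 1.384 + (5.236 − 1)/66.07 + (1.811 − 1)/19.32 = 1.490
NF = 10 log₁₀(1.490) = 1.73 dB

1.73 dB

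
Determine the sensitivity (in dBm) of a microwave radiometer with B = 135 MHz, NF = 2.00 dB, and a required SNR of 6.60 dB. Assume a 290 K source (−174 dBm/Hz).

Sensitivity = −174 + 10 log₁₀(B) + NF + SNR_min
= −174 + 81.3 + 2.00 + 6.60
= −84.10 dBm → −84.1 dBm

−84.1 dBm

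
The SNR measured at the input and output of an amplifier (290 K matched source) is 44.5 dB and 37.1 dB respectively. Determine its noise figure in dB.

NF (dB) = SNR_in(dB) − SNR_out(dB) when the source is at T₀
NF = 44.5 − 37.1 = 7.4 dB

7.4 dB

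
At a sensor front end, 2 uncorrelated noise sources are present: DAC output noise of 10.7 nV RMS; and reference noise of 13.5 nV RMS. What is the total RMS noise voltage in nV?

Uncorrelated sources add in power (mean-square): V_tot = √(ΣV_i²)
V_tot = √[(1.07×10⁻⁸)² + (1.35×10⁻⁸)²] = 1.72×10⁻⁸ V = 17.2 nV

17.2 nV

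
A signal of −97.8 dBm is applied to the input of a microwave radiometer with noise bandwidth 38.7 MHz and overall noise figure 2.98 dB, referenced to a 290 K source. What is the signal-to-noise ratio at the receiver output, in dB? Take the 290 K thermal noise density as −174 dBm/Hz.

Noise floor: N = −174 + 10 log₁₀(B) + NF
10 log₁₀(3.87×10⁷) = 75.88 dB
N = −174 + 75.88 + 2.98 = −95.14 dBm
SNR = P_sig − N = −97.8 − (−95.14) = −2.66 dB → −2.7 dB

−2.7 dB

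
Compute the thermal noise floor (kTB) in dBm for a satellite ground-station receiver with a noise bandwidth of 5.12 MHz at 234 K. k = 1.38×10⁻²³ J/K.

P_n = kTB = 1.38×10⁻²³ × 234 × 5.12×10⁶ = 1.65×10⁻¹⁴ W
In dBm: 10 log₁₀(1.65×10⁻¹⁴ / 10⁻³) = −107.8 dBm

−107.8 dBm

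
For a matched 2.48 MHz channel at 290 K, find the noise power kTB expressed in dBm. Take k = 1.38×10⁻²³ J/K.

−110.0 dBm

P_n = kTB = 1.38×10⁻²³ × 290 × 2.48×10⁶ = 9.92×10⁻¹⁵ W
In dBm: 10 log₁₀(9.92×10⁻¹⁵ / 10⁻³) = −110.0 dBm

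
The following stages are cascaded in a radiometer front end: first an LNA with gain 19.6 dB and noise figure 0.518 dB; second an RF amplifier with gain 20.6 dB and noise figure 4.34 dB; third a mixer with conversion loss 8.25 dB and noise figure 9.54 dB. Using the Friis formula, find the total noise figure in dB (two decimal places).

0.59 dB

Convert to linear (a loss of L dB is a gain of −L dB): F_i = 10^(NF_i/10), G_i = 10^(G_i,dB/10)
  Stage 1: F_1 = 10^(0.518/10) = 1.127, G_1 = 10^(19.6/10) = 91.20
  Stage 2: F_2 = 10^(4.34/10) = 2.716, G_2 = 10^(20.6/10) = 114.8
  Stage 3: F_3 = 10^(9.54/10) = 8.995, G_3 = 10^(−8.25/10) = 0.1496
Friis cascade:
  F = 1.127 + (2.716 − 1)/91.20 + (8.995 − 1)/1.047×10⁴ = 1.146
NF = 10 log₁₀(1.146) = 0.59 dB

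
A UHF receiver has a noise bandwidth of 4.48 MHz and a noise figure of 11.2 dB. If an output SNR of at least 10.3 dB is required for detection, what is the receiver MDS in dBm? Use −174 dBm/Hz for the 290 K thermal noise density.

Sensitivity = −174 + 10 log₁₀(B) + NF + SNR_min
= −174 + 66.51 + 11.2 + 10.3
= −85.99 dBm → −86.0 dBm

−86.0 dBm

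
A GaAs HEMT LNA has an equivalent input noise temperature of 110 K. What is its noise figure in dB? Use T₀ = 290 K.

1.40 dB

F = 1 + T_e/T₀ = 1 + 110/290 = 1.37931
NF = 10 log₁₀(1.37931) = 1.40 dB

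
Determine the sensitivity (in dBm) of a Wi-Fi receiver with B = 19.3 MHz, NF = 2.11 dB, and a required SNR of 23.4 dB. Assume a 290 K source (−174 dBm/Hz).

−75.6 dBm

Sensitivity = −174 + 10 log₁₀(B) + NF + SNR_min
= −174 + 72.86 + 2.11 + 23.4
= −75.63 dBm → −75.6 dBm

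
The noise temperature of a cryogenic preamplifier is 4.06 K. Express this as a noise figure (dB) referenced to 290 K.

F = 1 + T_e/T₀ = 1 + 4.06/290 = 1.014
NF = 10 log₁₀(1.014) = 0.060 dB

0.060 dB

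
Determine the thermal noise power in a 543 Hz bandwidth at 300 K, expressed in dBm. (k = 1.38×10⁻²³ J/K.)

−146.5 dBm

P_n = kTB = 1.38×10⁻²³ × 300 × 5.43×10² = 2.25×10⁻¹⁸ W
In dBm: 10 log₁₀(2.25×10⁻¹⁸ / 10⁻³) = −146.5 dBm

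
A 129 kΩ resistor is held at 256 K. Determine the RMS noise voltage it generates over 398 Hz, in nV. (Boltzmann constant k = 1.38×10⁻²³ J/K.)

852 nV

V_n = √(4kTRB)
4kTRB = 4 × 1.38×10⁻²³ × 256 × 1.29×10⁵ × 3.98×10² = 7.26×10⁻¹³ V²
V_n = √(7.26×10⁻¹³) = 8.52×10⁻⁷ V = 852 nV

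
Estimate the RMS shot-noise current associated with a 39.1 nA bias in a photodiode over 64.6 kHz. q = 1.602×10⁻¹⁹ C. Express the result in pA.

28.4 pA

I_n = √(2qI·B)
2qI·B = 2 × 1.602×10⁻¹⁹ × 3.91×10⁻⁸ × 6.46×10⁴ = 8.09×10⁻²² A²
I_n = √(8.09×10⁻²²) = 2.84×10⁻¹¹ A = 28.4 pA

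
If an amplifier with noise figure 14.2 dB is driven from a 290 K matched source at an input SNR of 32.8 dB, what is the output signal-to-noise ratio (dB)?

By definition F = SNR_in/SNR_out, so in dB: SNR_out = SNR_in − NF
SNR_out = 32.8 − 14.2 = 18.6 dB

18.6 dB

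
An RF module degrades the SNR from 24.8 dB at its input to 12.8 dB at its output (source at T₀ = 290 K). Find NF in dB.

NF (dB) = SNR_in(dB) − SNR_out(dB) when the source is at T₀
NF = 24.8 − 12.8 = 12.0 dB

12.0 dB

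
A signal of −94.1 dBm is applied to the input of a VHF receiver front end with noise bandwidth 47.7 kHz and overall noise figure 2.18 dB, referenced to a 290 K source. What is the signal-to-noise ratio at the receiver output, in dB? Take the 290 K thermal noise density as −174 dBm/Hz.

30.9 dB

Noise floor: N = −174 + 10 log₁₀(B) + NF
10 log₁₀(4.77×10⁴) = 46.79 dB
N = −174 + 46.79 + 2.18 = −125.03 dBm
SNR = P_sig − N = −94.1 − (−125.03) = 30.93 dB → 30.9 dB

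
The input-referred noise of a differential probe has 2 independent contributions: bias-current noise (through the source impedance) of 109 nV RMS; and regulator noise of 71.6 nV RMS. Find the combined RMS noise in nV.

Uncorrelated sources add in power (mean-square): V_tot = √(ΣV_i²)
V_tot = √[(1.09×10⁻⁷)² + (7.16×10⁻⁸)²] = 1.30×10⁻⁷ V = 130 nV

130 nV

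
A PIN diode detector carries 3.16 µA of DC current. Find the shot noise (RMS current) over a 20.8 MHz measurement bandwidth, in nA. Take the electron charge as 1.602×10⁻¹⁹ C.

4.59 nA

I_n = √(2qI·B)
2qI·B = 2 × 1.602×10⁻¹⁹ × 3.16×10⁻⁶ × 2.08×10⁷ = 2.11×10⁻¹⁷ A²
I_n = √(2.11×10⁻¹⁷) = 4.59×10⁻⁹ A = 4.59 nA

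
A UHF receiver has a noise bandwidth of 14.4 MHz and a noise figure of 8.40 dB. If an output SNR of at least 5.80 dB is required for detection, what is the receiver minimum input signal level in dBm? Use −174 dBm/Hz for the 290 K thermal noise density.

Sensitivity = −174 + 10 log₁₀(B) + NF + SNR_min
= −174 + 71.58 + 8.40 + 5.80
= −88.22 dBm → −88.2 dBm

−88.2 dBm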